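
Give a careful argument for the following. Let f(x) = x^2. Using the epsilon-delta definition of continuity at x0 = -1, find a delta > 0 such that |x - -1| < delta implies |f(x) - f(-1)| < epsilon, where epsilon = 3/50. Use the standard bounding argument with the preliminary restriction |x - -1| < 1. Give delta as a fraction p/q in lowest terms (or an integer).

Factor: |x^2 - (-1)^2| = |x - -1| * |x + -1|.
Impose |x - -1| < 1 first. Then |x + -1| = |(x - -1) + 2*(-1)| <= |x - -1| + 2*|-1| < 1 + 2 = 3.
So |x^2 - (-1)^2| < delta * 3.
We need delta * 3 <= 3/50, i.e. delta <= 3/50/3 = 1/50.
Since 1/50 < 1, this is tighter than 1; take delta = 1/50.
So delta = 1/50 works.

1/50


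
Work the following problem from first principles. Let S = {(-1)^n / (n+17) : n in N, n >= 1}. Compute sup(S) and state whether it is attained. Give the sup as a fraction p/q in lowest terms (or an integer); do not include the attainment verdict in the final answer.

Analysis:
- Values: -1/18, 1/19, -1/20, 1/21, -1/22, ...
- Positive terms (even n): 1/(2+17), 1/(4+17), ... decreasing -> max = 1/19 (n=2).
- Negative terms (odd n): -1/(1+17), -1/(3+17), ... increasing -> min = -1/18 (n=1).
- So sup = 1/19 (attained at n=2); inf = -1/18 (attained at n=1).
Conclusion: sup(S) = 1/19, attained in S.

1/19


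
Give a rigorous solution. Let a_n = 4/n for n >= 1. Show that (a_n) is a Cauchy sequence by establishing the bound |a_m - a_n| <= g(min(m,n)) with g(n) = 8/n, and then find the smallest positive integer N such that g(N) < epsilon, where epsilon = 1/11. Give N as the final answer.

For any m, n >= 1, by the triangle inequality:
|a_m - a_n| = |4/m - 4/n| <= 4*1/m + 4*1/n <= 8/min(m,n).
So g(n) = 8/n bounds the Cauchy difference. Since g(n) -> 0, (a_n) is Cauchy.
Now solve g(N) < 1/11: 8/N < 1/11 <=> N > 8 / (1/11) = 88.
The smallest integer strictly greater than 88 is N = 89.
Check: g(89) = 8/89 = 8/89 < 1/11; g(88) = 1/11 >= 1/11. So N = 89.

89


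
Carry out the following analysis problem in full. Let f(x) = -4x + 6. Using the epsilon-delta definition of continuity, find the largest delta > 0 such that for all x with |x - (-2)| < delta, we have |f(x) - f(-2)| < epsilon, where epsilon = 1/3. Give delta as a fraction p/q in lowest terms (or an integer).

We compute f(-2) = -4*(-2) + 6 = 14.
|f(x) - f(-2)| = |-4x + 6 - (14)| = |-4(x - (-2))| = 4|x - (-2)|.
We need 4|x - (-2)| < 1/3, i.e. |x - (-2)| < 1/3 / 4 = 1/12.
So any delta <= 1/12 works. Conversely, if delta > 1/12, then x = -2 + 1/12 satisfies |x - (-2)| = 1/12 < delta but |f(x) - f(-2)| = 4 * 1/12 = 1/3, which is not < 1/3; so no larger delta works.
Hence the largest such delta is 1/12.

1/12


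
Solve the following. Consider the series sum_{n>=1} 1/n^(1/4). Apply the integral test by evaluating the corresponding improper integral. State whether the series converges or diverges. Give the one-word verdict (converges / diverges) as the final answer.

Let f(x) = x^(-1/4). Then f is positive, continuous, and decreasing on [1, infinity), so the integral test applies.
Compute the improper integral int_{1}^infinity f(x) dx:
  antiderivative F(x) = 4*x^(3/4)/3.
  As x -> infinity, F(x) -> infinity (since p = 1/4 < 1).
  So the integral diverges. By the integral test, the series diverges.

diverges


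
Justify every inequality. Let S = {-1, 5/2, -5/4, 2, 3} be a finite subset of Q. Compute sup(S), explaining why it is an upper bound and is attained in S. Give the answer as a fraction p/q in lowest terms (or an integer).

S is finite, so sup(S) = max(S).
Sorted decreasing:
3, 5/2, 2, -1, -5/4
The extremum is 3.
For every x in S, x <= 3. And 3 is in S, so it is attained.
Therefore sup(S) = 3.

3


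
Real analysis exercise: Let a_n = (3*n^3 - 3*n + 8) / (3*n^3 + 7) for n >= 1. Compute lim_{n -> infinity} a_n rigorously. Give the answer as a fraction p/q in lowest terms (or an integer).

Divide numerator and denominator by n^3, the highest power:
numerator / n^3 = 3 - 3/n^2 + 8/n^3
denominator / n^3 = 3 + 7/n^3
As n -> infinity, all terms of the form c/n^k (k >= 1) tend to 0.
So numerator / n^3 -> 3 and denominator / n^3 -> 3.
Therefore lim a_n = 1.

1


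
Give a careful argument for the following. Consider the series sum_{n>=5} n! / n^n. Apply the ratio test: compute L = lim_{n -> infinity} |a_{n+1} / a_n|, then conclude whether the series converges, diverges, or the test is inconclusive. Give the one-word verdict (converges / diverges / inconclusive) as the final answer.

Let a_n denote the general term. Form the ratio a_{n+1}/a_n and simplify:
a_{n+1}/a_n = (n/(n + 1))^n
Take the limit as n -> infinity: L = exp(-1).
Since L = exp(-1) < 1, the ratio test implies the series converges.

converges


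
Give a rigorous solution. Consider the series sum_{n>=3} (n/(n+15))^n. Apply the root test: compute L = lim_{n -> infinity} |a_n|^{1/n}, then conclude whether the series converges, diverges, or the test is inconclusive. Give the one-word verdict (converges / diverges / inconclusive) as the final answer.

Let a_n denote the general term. Form |a_n|^(1/n) and simplify:
|a_n|^(1/n) = n/(n + 15)
Take the limit as n -> infinity: L = 1.
Since L = 1, the root test is inconclusive. (In fact a_n = (n/(n+15))^n -> e^(-15) != 0, so the nth-term test shows divergence; but the root test itself gives no conclusion.)

inconclusive


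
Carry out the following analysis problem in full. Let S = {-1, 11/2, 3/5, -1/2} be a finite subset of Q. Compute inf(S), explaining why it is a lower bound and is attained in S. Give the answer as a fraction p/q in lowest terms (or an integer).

S is finite, so inf(S) = min(S).
Sorted increasing:
-1, -1/2, 3/5, 11/2
The extremum is -1.
For every x in S, x >= -1. And -1 is in S, so it is attained.
Therefore inf(S) = -1.

-1


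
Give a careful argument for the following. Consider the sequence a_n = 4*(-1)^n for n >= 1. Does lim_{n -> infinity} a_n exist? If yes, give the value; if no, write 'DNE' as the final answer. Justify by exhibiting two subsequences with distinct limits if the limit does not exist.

Examine the behaviour of a_n along subsequences.
Even-n subsequence a_{2k} = 4 -> 4. Odd-n subsequence a_{2k+1} = -4 -> -4.
Since these two subsequential limits are 4 and -4, distinct, the full sequence cannot converge (a convergent sequence has all subsequences tending to the same limit). So lim a_n does not exist.

DNE


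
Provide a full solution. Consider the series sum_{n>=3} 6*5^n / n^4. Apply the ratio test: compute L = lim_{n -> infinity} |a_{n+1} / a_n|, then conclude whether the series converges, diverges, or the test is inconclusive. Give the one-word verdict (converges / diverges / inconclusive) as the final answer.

Let a_n denote the general term. Form the ratio a_{n+1}/a_n and simplify:
a_{n+1}/a_n = 5*n^4/(n + 1)^4
Take the limit as n -> infinity: L = 5.
Since L = 5 > 1 (or L = infinity), the ratio test implies the series diverges.

diverges


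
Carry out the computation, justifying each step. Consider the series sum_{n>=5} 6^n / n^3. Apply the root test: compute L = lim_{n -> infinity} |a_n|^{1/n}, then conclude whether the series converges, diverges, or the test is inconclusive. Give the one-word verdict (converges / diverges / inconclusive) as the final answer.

Let a_n denote the general term. Form |a_n|^(1/n) and simplify:
|a_n|^(1/n) = 6/n^(3/n)
Take the limit as n -> infinity: L = 6.
Since L = 6 > 1, the root test implies divergence.

diverges


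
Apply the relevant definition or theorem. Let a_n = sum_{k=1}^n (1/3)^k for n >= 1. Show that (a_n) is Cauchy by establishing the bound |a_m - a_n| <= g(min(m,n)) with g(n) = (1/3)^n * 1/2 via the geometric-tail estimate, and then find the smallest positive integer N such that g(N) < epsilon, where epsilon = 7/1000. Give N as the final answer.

For m > n >= 1: |a_m - a_n| = sum_{k=n+1}^m (1/3)^k < sum_{k=n+1}^infinity (1/3)^k = (1/3)^(n+1) / (1 - 1/3) = (1/3)^n * (1/3) * (3/2) = (1/3)^n * 1/2.
So g(n) = (1/3)^n / 2. Since g(n) -> 0, (a_n) is Cauchy.
Now solve g(N) < 7/1000: (1/3)^N / 2 < 7/1000 <=> 3^N > 1 / (2 * 7/1000) = 500/7.
Check powers of 3: 3^3 = 27 <= 500/7, 3^4 = 81 > 500/7.
So the smallest such N is 4. Check: g(4) = 1/(2 * 81) = 1/162 < 7/1000.

4


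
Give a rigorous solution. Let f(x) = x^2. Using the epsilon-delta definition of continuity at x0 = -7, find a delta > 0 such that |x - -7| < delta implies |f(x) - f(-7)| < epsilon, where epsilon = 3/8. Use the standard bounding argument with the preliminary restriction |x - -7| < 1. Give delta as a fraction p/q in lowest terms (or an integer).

Factor: |x^2 - (-7)^2| = |x - -7| * |x + -7|.
Impose |x - -7| < 1 first. Then |x + -7| = |(x - -7) + 2*(-7)| <= |x - -7| + 2*|-7| < 1 + 14 = 15.
So |x^2 - (-7)^2| < delta * 15.
We need delta * 15 <= 3/8, i.e. delta <= 3/8/15 = 1/40.
Since 1/40 < 1, this is tighter than 1; take delta = 1/40.
So delta = 1/40 works.

1/40


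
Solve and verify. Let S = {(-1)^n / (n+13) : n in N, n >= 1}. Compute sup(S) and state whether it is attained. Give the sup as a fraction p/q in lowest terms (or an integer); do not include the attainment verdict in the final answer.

Analysis:
- Values: -1/14, 1/15, -1/16, 1/17, -1/18, ...
- Positive terms (even n): 1/(2+13), 1/(4+13), ... decreasing -> max = 1/15 (n=2).
- Negative terms (odd n): -1/(1+13), -1/(3+13), ... increasing -> min = -1/14 (n=1).
- So sup = 1/15 (attained at n=2); inf = -1/14 (attained at n=1).
Conclusion: sup(S) = 1/15, attained in S.

1/15


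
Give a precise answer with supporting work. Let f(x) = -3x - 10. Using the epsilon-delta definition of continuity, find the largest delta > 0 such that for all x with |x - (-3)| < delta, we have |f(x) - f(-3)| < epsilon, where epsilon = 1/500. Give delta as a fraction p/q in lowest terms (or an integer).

We compute f(-3) = -3*(-3) - 10 = -1.
|f(x) - f(-3)| = |-3x - 10 - (-1)| = |-3(x - (-3))| = 3|x - (-3)|.
We need 3|x - (-3)| < 1/500, i.e. |x - (-3)| < 1/500 / 3 = 1/1500.
So any delta <= 1/1500 works. Conversely, if delta > 1/1500, then x = -3 + 1/1500 satisfies |x - (-3)| = 1/1500 < delta but |f(x) - f(-3)| = 3 * 1/1500 = 1/500, which is not < 1/500; so no larger delta works.
Hence the largest such delta is 1/1500.

1/1500


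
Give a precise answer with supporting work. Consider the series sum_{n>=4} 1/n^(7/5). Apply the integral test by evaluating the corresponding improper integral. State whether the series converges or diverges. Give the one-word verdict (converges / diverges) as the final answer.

Let f(x) = x^(-7/5). Then f is positive, continuous, and decreasing on [4, infinity), so the integral test applies.
Compute the improper integral int_{4}^infinity f(x) dx:
  antiderivative F(x) = -5/(2*x^(2/5)).
  As x -> infinity, F(x) -> 0 (since p = 7/5 > 1).
  So int = F(infinity) - F(4) = 0 - (-5*2^(1/5)/4) = 5*2^(1/5)/4.
  Finite, so by the integral test, the series converges.

converges


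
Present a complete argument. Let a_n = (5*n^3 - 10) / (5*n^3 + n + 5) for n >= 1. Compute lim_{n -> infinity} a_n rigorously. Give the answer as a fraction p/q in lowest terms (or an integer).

Divide numerator and denominator by n^3, the highest power:
numerator / n^3 = 5 - 10/n^3
denominator / n^3 = 5 + n^(-2) + 5/n^3
As n -> infinity, all terms of the form c/n^k (k >= 1) tend to 0.
So numerator / n^3 -> 5 and denominator / n^3 -> 5.
Therefore lim a_n = 1.

1


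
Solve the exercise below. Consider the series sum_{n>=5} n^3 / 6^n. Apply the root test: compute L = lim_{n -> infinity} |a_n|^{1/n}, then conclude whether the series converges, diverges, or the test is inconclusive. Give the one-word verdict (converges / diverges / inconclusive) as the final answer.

Let a_n denote the general term. Form |a_n|^(1/n) and simplify:
|a_n|^(1/n) = n^(3/n)/6
Take the limit as n -> infinity: L = 1/6.
Since L = 1/6 < 1, the root test implies convergence.

converges


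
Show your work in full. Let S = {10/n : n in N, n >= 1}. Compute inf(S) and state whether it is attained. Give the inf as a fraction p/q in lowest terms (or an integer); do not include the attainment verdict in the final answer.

Analysis:
- Values: 10, 5, 10/3, 5/2, ... strictly decreasing.
- The maximum is 10 (n=1); sup = 10 (attained).
- The set is bounded below by 0; 10/n -> 0 so 0 is the greatest lower bound.
- 0 is not in the set, so inf = 0 is not attained.
Conclusion: inf(S) = 0, not attained in S.

0


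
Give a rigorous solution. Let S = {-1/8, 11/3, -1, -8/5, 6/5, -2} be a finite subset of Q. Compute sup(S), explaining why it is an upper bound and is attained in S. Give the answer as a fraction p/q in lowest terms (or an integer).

S is finite, so sup(S) = max(S).
Sorted decreasing:
11/3, 6/5, -1/8, -1, -8/5, -2
The extremum is 11/3.
For every x in S, x <= 11/3. And 11/3 is in S, so it is attained.
Therefore sup(S) = 11/3.

11/3


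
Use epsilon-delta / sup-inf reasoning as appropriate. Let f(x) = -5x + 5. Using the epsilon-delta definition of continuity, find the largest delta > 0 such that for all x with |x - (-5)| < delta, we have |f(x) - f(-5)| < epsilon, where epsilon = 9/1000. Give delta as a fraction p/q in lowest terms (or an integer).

We compute f(-5) = -5*(-5) + 5 = 30.
|f(x) - f(-5)| = |-5x + 5 - (30)| = |-5(x - (-5))| = 5|x - (-5)|.
We need 5|x - (-5)| < 9/1000, i.e. |x - (-5)| < 9/1000 / 5 = 9/5000.
So any delta <= 9/5000 works. Conversely, if delta > 9/5000, then x = -5 + 9/5000 satisfies |x - (-5)| = 9/5000 < delta but |f(x) - f(-5)| = 5 * 9/5000 = 9/1000, which is not < 9/1000; so no larger delta works.
Hence the largest such delta is 9/5000.

9/5000


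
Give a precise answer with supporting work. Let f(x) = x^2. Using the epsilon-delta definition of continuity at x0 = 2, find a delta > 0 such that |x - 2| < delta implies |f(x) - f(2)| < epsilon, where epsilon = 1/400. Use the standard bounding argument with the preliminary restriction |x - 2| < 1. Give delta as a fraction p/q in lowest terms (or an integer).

Factor: |x^2 - (2)^2| = |x - 2| * |x + 2|.
Impose |x - 2| < 1 first. Then |x + 2| = |(x - 2) + 2*(2)| <= |x - 2| + 2*|2| < 1 + 4 = 5.
So |x^2 - (2)^2| < delta * 5.
We need delta * 5 <= 1/400, i.e. delta <= 1/400/5 = 1/2000.
Since 1/2000 < 1, this is tighter than 1; take delta = 1/2000.
So delta = 1/2000 works.

1/2000


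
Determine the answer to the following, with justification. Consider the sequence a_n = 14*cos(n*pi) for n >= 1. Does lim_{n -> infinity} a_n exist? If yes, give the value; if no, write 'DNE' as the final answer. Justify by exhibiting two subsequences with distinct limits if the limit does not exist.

Examine the behaviour of a_n along subsequences.
cos(n*pi) = (-1)^n, so a_n = 14*(-1)^n. a_{2k} = 14 -> 14. a_{2k+1} = -14 -> -14.
Since these two subsequential limits are 14 and -14, distinct, the full sequence cannot converge (a convergent sequence has all subsequences tending to the same limit). So lim a_n does not exist.

DNE


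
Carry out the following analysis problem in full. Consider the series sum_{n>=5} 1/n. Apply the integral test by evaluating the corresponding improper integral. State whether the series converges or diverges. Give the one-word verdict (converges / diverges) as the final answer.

Let f(x) = 1/x. Then f is positive, continuous, and decreasing on [5, infinity), so the integral test applies.
Compute the improper integral int_{5}^infinity f(x) dx:
  antiderivative F(x) = log(x).
  As x -> infinity, log(x) -> infinity.
  So int = infinity - log(5) = infinity. By the integral test, the series diverges.

diverges


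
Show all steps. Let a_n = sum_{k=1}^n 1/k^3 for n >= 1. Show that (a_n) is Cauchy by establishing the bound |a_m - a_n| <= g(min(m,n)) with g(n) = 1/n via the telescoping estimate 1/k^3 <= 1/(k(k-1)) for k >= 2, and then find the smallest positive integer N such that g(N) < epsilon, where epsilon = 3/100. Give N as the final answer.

For m > n >= 1: |a_m - a_n| = sum_{k=n+1}^m 1/k^3.
Use 1/k^3 <= 1/(k(k-1)) = 1/(k-1) - 1/k for k >= 2 (which holds since k^3 >= k^2 >= k(k-1) for k >= 2):
sum_{k=n+1}^m 1/k^3 <= sum_{k=n+1}^m (1/(k-1) - 1/k) = 1/n - 1/m <= 1/n.
By symmetry the same bound holds with n,m swapped, so |a_m - a_n| <= 1/min(m,n) = g(min(m,n)). Since g(n) -> 0, (a_n) is Cauchy.
Now solve g(N) < 3/100: 1/N < 3/100 <=> N > 1/(3/100) = 100/3.
The smallest integer strictly greater than 100/3 is N = 34.
Check: g(34) = 1/34 < 3/100; g(33) = 1/33 >= 3/100. So N = 34.

34


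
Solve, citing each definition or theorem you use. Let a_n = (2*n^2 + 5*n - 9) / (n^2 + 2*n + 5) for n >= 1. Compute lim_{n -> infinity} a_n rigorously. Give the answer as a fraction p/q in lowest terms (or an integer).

Divide numerator and denominator by n^2, the highest power:
numerator / n^2 = 2 + 5/n - 9/n^2
denominator / n^2 = 1 + 2/n + 5/n^2
As n -> infinity, all terms of the form c/n^k (k >= 1) tend to 0.
So numerator / n^2 -> 2 and denominator / n^2 -> 1.
Therefore lim a_n = 2.

2


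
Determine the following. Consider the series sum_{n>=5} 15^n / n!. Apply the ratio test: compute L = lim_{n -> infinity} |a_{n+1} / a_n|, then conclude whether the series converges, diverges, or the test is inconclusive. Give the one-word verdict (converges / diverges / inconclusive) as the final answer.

Let a_n denote the general term. Form the ratio a_{n+1}/a_n and simplify:
a_{n+1}/a_n = 15/(n + 1)
Take the limit as n -> infinity: L = 0.
Since L = 0 < 1, the ratio test implies the series converges.

converges


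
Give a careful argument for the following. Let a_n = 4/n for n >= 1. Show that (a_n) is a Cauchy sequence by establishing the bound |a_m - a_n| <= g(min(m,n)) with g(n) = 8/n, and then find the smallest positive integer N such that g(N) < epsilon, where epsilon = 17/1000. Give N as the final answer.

For any m, n >= 1, by the triangle inequality:
|a_m - a_n| = |4/m - 4/n| <= 4*1/m + 4*1/n <= 8/min(m,n).
So g(n) = 8/n bounds the Cauchy difference. Since g(n) -> 0, (a_n) is Cauchy.
Now solve g(N) < 17/1000: 8/N < 17/1000 <=> N > 8 / (17/1000) = 8000/17.
The smallest integer strictly greater than 8000/17 is N = 471.
Check: g(471) = 8/471 = 8/471 < 17/1000; g(470) = 4/235 >= 17/1000. So N = 471.

471


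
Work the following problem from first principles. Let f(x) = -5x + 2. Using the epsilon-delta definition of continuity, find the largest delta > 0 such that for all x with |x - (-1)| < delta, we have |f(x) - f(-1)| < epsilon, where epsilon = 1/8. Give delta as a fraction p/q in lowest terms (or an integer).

We compute f(-1) = -5*(-1) + 2 = 7.
|f(x) - f(-1)| = |-5x + 2 - (7)| = |-5(x - (-1))| = 5|x - (-1)|.
We need 5|x - (-1)| < 1/8, i.e. |x - (-1)| < 1/8 / 5 = 1/40.
So any delta <= 1/40 works. Conversely, if delta > 1/40, then x = -1 + 1/40 satisfies |x - (-1)| = 1/40 < delta but |f(x) - f(-1)| = 5 * 1/40 = 1/8, which is not < 1/8; so no larger delta works.
Hence the largest such delta is 1/40.

1/40


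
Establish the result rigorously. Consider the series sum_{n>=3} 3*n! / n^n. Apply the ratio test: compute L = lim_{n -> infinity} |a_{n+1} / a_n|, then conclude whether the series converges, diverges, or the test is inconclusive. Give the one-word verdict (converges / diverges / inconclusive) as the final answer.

Let a_n denote the general term. Form the ratio a_{n+1}/a_n and simplify:
a_{n+1}/a_n = (n/(n + 1))^n
Take the limit as n -> infinity: L = exp(-1).
Since L = exp(-1) < 1, the ratio test implies the series converges.

converges


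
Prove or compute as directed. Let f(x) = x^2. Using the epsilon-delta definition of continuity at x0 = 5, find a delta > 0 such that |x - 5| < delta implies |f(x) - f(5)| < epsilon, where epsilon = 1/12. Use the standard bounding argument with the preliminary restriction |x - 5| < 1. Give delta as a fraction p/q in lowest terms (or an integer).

Factor: |x^2 - (5)^2| = |x - 5| * |x + 5|.
Impose |x - 5| < 1 first. Then |x + 5| = |(x - 5) + 2*(5)| <= |x - 5| + 2*|5| < 1 + 10 = 11.
So |x^2 - (5)^2| < delta * 11.
We need delta * 11 <= 1/12, i.e. delta <= 1/12/11 = 1/132.
Since 1/132 < 1, this is tighter than 1; take delta = 1/132.
So delta = 1/132 works.

1/132


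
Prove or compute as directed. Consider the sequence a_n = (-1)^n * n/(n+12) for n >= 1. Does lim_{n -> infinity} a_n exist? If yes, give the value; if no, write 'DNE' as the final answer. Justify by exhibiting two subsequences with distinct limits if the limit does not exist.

Examine the behaviour of a_n along subsequences.
a_{2k} = 2k/(2k+12) -> 1. a_{2k+1} = -(2k+1)/(2k+13) -> -1.
Since these two subsequential limits are 1 and -1, distinct, the full sequence cannot converge (a convergent sequence has all subsequences tending to the same limit). So lim a_n does not exist.

DNE


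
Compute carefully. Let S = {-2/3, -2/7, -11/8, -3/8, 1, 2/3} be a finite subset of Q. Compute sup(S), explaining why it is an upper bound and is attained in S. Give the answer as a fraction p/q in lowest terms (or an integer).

S is finite, so sup(S) = max(S).
Sorted decreasing:
1, 2/3, -2/7, -3/8, -2/3, -11/8
The extremum is 1.
For every x in S, x <= 1. And 1 is in S, so it is attained.
Therefore sup(S) = 1.

1


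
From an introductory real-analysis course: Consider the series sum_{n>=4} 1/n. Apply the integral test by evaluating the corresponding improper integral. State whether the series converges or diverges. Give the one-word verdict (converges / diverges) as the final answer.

Let f(x) = 1/x. Then f is positive, continuous, and decreasing on [4, infinity), so the integral test applies.
Compute the improper integral int_{4}^infinity f(x) dx:
  antiderivative F(x) = log(x).
  As x -> infinity, log(x) -> infinity.
  So int = infinity - log(4) = infinity. By the integral test, the series diverges.

diverges


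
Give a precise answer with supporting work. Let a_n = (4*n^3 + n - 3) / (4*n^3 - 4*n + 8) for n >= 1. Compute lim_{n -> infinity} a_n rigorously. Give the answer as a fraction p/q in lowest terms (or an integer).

Divide numerator and denominator by n^3, the highest power:
numerator / n^3 = 4 + n^(-2) - 3/n^3
denominator / n^3 = 4 - 4/n^2 + 8/n^3
As n -> infinity, all terms of the form c/n^k (k >= 1) tend to 0.
So numerator / n^3 -> 4 and denominator / n^3 -> 4.
Therefore lim a_n = 1.

1


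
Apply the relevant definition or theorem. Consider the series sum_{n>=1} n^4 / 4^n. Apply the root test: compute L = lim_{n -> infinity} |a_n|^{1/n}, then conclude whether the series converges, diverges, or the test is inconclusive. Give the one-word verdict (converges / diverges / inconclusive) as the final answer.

Let a_n denote the general term. Form |a_n|^(1/n) and simplify:
|a_n|^(1/n) = n^(4/n)/4
Take the limit as n -> infinity: L = 1/4.
Since L = 1/4 < 1, the root test implies convergence.

converges


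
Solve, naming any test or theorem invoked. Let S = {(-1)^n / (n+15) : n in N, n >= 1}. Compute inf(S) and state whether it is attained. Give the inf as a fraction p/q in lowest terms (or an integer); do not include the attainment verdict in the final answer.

Analysis:
- Values: -1/16, 1/17, -1/18, 1/19, -1/20, ...
- Positive terms (even n): 1/(2+15), 1/(4+15), ... decreasing -> max = 1/17 (n=2).
- Negative terms (odd n): -1/(1+15), -1/(3+15), ... increasing -> min = -1/16 (n=1).
- So sup = 1/17 (attained at n=2); inf = -1/16 (attained at n=1).
Conclusion: inf(S) = -1/16, attained in S.

-1/16


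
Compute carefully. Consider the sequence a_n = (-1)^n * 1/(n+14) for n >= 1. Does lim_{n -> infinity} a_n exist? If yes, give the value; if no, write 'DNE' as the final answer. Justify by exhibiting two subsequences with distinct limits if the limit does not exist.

Examine the behaviour of a_n along subsequences.
Even-n subsequence a_{2k} = 1/(2k+14) -> 0. Odd-n subsequence a_{2k+1} = -1/(2k+15) -> 0. Both tend to 0, which suggests the limit is 0; verify directly.
|a_n - 0| = 1/(n+14) < 1/n for every n >= 1.
Given epsilon > 0, choose a positive integer N > 1/epsilon. Then for all n >= N, |a_n| < 1/n <= 1/N < epsilon.
So by the definition of the limit, lim a_n exists and equals 0.

0


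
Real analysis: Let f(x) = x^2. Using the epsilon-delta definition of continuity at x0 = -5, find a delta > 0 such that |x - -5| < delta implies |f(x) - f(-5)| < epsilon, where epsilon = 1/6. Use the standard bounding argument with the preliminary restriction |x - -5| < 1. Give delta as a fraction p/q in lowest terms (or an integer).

Factor: |x^2 - (-5)^2| = |x - -5| * |x + -5|.
Impose |x - -5| < 1 first. Then |x + -5| = |(x - -5) + 2*(-5)| <= |x - -5| + 2*|-5| < 1 + 10 = 11.
So |x^2 - (-5)^2| < delta * 11.
We need delta * 11 <= 1/6, i.e. delta <= 1/6/11 = 1/66.
Since 1/66 < 1, this is tighter than 1; take delta = 1/66.
So delta = 1/66 works.

1/66


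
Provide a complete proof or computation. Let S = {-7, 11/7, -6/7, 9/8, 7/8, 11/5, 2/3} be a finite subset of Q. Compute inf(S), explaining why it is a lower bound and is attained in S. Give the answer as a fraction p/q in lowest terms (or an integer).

S is finite, so inf(S) = min(S).
Sorted increasing:
-7, -6/7, 2/3, 7/8, 9/8, 11/7, 11/5
The extremum is -7.
For every x in S, x >= -7. And -7 is in S, so it is attained.
Therefore inf(S) = -7.

-7


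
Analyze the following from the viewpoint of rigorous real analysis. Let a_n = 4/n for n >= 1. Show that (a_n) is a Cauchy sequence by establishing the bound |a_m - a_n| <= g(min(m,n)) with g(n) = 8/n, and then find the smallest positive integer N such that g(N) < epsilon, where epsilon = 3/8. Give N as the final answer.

For any m, n >= 1, by the triangle inequality:
|a_m - a_n| = |4/m - 4/n| <= 4*1/m + 4*1/n <= 8/min(m,n).
So g(n) = 8/n bounds the Cauchy difference. Since g(n) -> 0, (a_n) is Cauchy.
Now solve g(N) < 3/8: 8/N < 3/8 <=> N > 8 / (3/8) = 64/3.
The smallest integer strictly greater than 64/3 is N = 22.
Check: g(22) = 8/22 = 4/11 < 3/8; g(21) = 8/21 >= 3/8. So N = 22.

22


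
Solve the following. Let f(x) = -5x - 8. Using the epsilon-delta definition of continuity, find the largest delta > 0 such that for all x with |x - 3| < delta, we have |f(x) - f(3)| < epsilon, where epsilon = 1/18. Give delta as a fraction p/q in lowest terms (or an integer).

We compute f(3) = -5*(3) - 8 = -23.
|f(x) - f(3)| = |-5x - 8 - (-23)| = |-5(x - 3)| = 5|x - 3|.
We need 5|x - 3| < 1/18, i.e. |x - 3| < 1/18 / 5 = 1/90.
So any delta <= 1/90 works. Conversely, if delta > 1/90, then x = 3 + 1/90 satisfies |x - 3| = 1/90 < delta but |f(x) - f(3)| = 5 * 1/90 = 1/18, which is not < 1/18; so no larger delta works.
Hence the largest such delta is 1/90.

1/90


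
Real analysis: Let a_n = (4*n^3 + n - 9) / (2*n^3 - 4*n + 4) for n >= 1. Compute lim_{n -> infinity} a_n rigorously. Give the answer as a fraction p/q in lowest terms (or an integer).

Divide numerator and denominator by n^3, the highest power:
numerator / n^3 = 4 + n^(-2) - 9/n^3
denominator / n^3 = 2 - 4/n^2 + 4/n^3
As n -> infinity, all terms of the form c/n^k (k >= 1) tend to 0.
So numerator / n^3 -> 4 and denominator / n^3 -> 2.
Therefore lim a_n = 2.

2


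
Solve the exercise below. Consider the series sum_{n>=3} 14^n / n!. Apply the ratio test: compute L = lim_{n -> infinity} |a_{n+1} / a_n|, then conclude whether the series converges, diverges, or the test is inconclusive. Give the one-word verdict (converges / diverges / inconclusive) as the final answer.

Let a_n denote the general term. Form the ratio a_{n+1}/a_n and simplify:
a_{n+1}/a_n = 14/(n + 1)
Take the limit as n -> infinity: L = 0.
Since L = 0 < 1, the ratio test implies the series converges.

converges


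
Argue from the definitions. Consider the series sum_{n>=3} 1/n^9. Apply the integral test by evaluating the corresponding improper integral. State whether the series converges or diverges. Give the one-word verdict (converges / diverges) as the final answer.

Let f(x) = x^(-9). Then f is positive, continuous, and decreasing on [3, infinity), so the integral test applies.
Compute the improper integral int_{3}^infinity f(x) dx:
  antiderivative F(x) = -1/(8*x^8).
  As x -> infinity, F(x) -> 0 (since p = 9 > 1).
  So int = F(infinity) - F(3) = 0 - (-1/52488) = 1/52488.
  Finite, so by the integral test, the series converges.

converges


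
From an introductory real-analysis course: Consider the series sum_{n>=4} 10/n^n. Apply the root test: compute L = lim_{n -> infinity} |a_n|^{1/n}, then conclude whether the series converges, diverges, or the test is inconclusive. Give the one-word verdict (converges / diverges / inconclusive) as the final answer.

Let a_n denote the general term. Form |a_n|^(1/n) and simplify:
|a_n|^(1/n) = 10^(1/n)/n
Take the limit as n -> infinity: L = 0.
Since L = 0 < 1, the root test implies convergence.

converges


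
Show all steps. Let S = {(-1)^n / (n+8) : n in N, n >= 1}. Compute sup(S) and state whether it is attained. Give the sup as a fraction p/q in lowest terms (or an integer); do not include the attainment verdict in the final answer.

Analysis:
- Values: -1/9, 1/10, -1/11, 1/12, -1/13, ...
- Positive terms (even n): 1/(2+8), 1/(4+8), ... decreasing -> max = 1/10 (n=2).
- Negative terms (odd n): -1/(1+8), -1/(3+8), ... increasing -> min = -1/9 (n=1).
- So sup = 1/10 (attained at n=2); inf = -1/9 (attained at n=1).
Conclusion: sup(S) = 1/10, attained in S.

1/10


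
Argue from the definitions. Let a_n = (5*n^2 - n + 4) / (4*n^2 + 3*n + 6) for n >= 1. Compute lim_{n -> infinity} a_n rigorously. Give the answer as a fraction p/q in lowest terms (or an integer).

Divide numerator and denominator by n^2, the highest power:
numerator / n^2 = 5 - 1/n + 4/n^2
denominator / n^2 = 4 + 3/n + 6/n^2
As n -> infinity, all terms of the form c/n^k (k >= 1) tend to 0.
So numerator / n^2 -> 5 and denominator / n^2 -> 4.
Therefore lim a_n = 5/4.

5/4


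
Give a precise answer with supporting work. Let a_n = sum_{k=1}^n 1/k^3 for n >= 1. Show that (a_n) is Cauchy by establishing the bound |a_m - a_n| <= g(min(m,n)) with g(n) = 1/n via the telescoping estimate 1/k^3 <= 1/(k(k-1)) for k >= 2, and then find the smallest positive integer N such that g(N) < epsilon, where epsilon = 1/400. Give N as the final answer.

For m > n >= 1: |a_m - a_n| = sum_{k=n+1}^m 1/k^3.
Use 1/k^3 <= 1/(k(k-1)) = 1/(k-1) - 1/k for k >= 2 (which holds since k^3 >= k^2 >= k(k-1) for k >= 2):
sum_{k=n+1}^m 1/k^3 <= sum_{k=n+1}^m (1/(k-1) - 1/k) = 1/n - 1/m <= 1/n.
By symmetry the same bound holds with n,m swapped, so |a_m - a_n| <= 1/min(m,n) = g(min(m,n)). Since g(n) -> 0, (a_n) is Cauchy.
Now solve g(N) < 1/400: 1/N < 1/400 <=> N > 1/(1/400) = 400.
The smallest integer strictly greater than 400 is N = 401.
Check: g(401) = 1/401 < 1/400; g(400) = 1/400 >= 1/400. So N = 401.

401


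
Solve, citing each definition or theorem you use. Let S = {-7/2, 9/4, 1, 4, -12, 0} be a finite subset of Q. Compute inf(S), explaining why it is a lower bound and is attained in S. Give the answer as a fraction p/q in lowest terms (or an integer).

S is finite, so inf(S) = min(S).
Sorted increasing:
-12, -7/2, 0, 1, 9/4, 4
The extremum is -12.
For every x in S, x >= -12. And -12 is in S, so it is attained.
Therefore inf(S) = -12.

-12


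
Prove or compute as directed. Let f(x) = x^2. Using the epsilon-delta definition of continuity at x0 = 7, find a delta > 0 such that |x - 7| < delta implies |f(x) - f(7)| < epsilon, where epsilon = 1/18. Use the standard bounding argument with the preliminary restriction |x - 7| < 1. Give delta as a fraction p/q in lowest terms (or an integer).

Factor: |x^2 - (7)^2| = |x - 7| * |x + 7|.
Impose |x - 7| < 1 first. Then |x + 7| = |(x - 7) + 2*(7)| <= |x - 7| + 2*|7| < 1 + 14 = 15.
So |x^2 - (7)^2| < delta * 15.
We need delta * 15 <= 1/18, i.e. delta <= 1/18/15 = 1/270.
Since 1/270 < 1, this is tighter than 1; take delta = 1/270.
So delta = 1/270 works.

1/270


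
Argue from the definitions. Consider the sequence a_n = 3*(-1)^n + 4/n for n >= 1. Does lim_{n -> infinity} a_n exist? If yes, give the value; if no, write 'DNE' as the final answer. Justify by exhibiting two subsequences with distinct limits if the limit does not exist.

Examine the behaviour of a_n along subsequences.
a_{2k} = 3 + 4/(2k) -> 3. a_{2k+1} = -3 + 4/(2k+1) -> -3.
Since these two subsequential limits are 3 and -3, distinct, the full sequence cannot converge (a convergent sequence has all subsequences tending to the same limit). So lim a_n does not exist.

DNE


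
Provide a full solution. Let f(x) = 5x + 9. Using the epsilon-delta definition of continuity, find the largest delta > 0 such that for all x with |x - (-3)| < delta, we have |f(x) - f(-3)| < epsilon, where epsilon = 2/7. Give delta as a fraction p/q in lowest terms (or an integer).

We compute f(-3) = 5*(-3) + 9 = -6.
|f(x) - f(-3)| = |5x + 9 - (-6)| = |5(x - (-3))| = 5|x - (-3)|.
We need 5|x - (-3)| < 2/7, i.e. |x - (-3)| < 2/7 / 5 = 2/35.
So any delta <= 2/35 works. Conversely, if delta > 2/35, then x = -3 + 2/35 satisfies |x - (-3)| = 2/35 < delta but |f(x) - f(-3)| = 5 * 2/35 = 2/7, which is not < 2/7; so no larger delta works.
Hence the largest such delta is 2/35.

2/35


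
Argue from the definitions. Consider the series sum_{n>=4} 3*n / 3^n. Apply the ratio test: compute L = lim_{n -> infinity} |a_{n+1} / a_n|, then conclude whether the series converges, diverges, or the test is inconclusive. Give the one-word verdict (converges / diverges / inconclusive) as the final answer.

Let a_n denote the general term. Form the ratio a_{n+1}/a_n and simplify:
a_{n+1}/a_n = (n + 1)/(3*n)
Take the limit as n -> infinity: L = 1/3.
Since L = 1/3 < 1, the ratio test implies the series converges.

converges


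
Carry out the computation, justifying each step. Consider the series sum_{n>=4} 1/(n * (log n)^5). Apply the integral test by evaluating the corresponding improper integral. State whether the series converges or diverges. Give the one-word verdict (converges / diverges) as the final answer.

Let f(x) = 1/(x*log(x)^5). Then f is positive, continuous, and decreasing on [4, infinity), so the integral test applies.
Compute the improper integral int_{4}^infinity f(x) dx:
  antiderivative F(x) = -1/(4*log(x)^4).
  F(x) -> 0 as x -> infinity.  int = 0 - F(4) = 1/(4*log(4)^4) < infinity. By the integral test, the series converges.

converges


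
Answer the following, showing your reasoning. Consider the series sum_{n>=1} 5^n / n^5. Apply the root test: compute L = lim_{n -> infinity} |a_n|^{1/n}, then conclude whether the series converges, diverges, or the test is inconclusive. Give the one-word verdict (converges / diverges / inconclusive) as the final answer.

Let a_n denote the general term. Form |a_n|^(1/n) and simplify:
|a_n|^(1/n) = 5/n^(5/n)
Take the limit as n -> infinity: L = 5.
Since L = 5 > 1, the root test implies divergence.

diverges


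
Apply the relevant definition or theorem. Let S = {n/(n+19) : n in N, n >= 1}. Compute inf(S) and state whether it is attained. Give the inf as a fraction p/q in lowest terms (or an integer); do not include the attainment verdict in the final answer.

Analysis:
- Values: 1/20, 2/21, 3/22, 4/23, ... strictly increasing.
- Minimum is 1/20 (n=1); inf = 1/20 (attained).
- n/(n+19) = 1 - 19/(n+19) -> 1 from below as n -> infinity, and never equals 1.
- So sup = 1 (not attained).
Conclusion: inf(S) = 1/20, attained in S.

1/20


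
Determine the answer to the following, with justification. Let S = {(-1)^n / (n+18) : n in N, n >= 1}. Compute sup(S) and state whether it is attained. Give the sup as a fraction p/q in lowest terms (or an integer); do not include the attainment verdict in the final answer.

Analysis:
- Values: -1/19, 1/20, -1/21, 1/22, -1/23, ...
- Positive terms (even n): 1/(2+18), 1/(4+18), ... decreasing -> max = 1/20 (n=2).
- Negative terms (odd n): -1/(1+18), -1/(3+18), ... increasing -> min = -1/19 (n=1).
- So sup = 1/20 (attained at n=2); inf = -1/19 (attained at n=1).
Conclusion: sup(S) = 1/20, attained in S.

1/20


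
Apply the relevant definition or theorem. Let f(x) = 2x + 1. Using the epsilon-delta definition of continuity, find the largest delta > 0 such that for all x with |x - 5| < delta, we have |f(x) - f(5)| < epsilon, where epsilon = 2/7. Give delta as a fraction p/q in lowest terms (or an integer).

We compute f(5) = 2*(5) + 1 = 11.
|f(x) - f(5)| = |2x + 1 - (11)| = |2(x - 5)| = 2|x - 5|.
We need 2|x - 5| < 2/7, i.e. |x - 5| < 2/7 / 2 = 1/7.
So any delta <= 1/7 works. Conversely, if delta > 1/7, then x = 5 + 1/7 satisfies |x - 5| = 1/7 < delta but |f(x) - f(5)| = 2 * 1/7 = 2/7, which is not < 2/7; so no larger delta works.
Hence the largest such delta is 1/7.

1/7


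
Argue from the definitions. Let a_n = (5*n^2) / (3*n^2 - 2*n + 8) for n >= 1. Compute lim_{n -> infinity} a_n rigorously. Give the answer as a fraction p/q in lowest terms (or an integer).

Divide numerator and denominator by n^2, the highest power:
numerator / n^2 = 5
denominator / n^2 = 3 - 2/n + 8/n^2
As n -> infinity, all terms of the form c/n^k (k >= 1) tend to 0.
So numerator / n^2 -> 5 and denominator / n^2 -> 3.
Therefore lim a_n = 5/3.

5/3


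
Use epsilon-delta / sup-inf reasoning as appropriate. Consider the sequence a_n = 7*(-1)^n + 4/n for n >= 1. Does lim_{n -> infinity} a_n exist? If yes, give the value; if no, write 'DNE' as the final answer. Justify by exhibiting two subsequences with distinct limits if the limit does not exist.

Examine the behaviour of a_n along subsequences.
a_{2k} = 7 + 4/(2k) -> 7. a_{2k+1} = -7 + 4/(2k+1) -> -7.
Since these two subsequential limits are 7 and -7, distinct, the full sequence cannot converge (a convergent sequence has all subsequences tending to the same limit). So lim a_n does not exist.

DNE


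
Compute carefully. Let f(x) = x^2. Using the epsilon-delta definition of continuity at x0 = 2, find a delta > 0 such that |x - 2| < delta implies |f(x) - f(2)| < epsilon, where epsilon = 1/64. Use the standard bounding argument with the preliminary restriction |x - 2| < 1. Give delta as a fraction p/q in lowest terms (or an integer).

Factor: |x^2 - (2)^2| = |x - 2| * |x + 2|.
Impose |x - 2| < 1 first. Then |x + 2| = |(x - 2) + 2*(2)| <= |x - 2| + 2*|2| < 1 + 4 = 5.
So |x^2 - (2)^2| < delta * 5.
We need delta * 5 <= 1/64, i.e. delta <= 1/64/5 = 1/320.
Since 1/320 < 1, this is tighter than 1; take delta = 1/320.
So delta = 1/320 works.

1/320


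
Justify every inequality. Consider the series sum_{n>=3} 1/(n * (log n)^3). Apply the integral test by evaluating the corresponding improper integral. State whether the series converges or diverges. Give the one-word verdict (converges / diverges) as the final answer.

Let f(x) = 1/(x*log(x)^3). Then f is positive, continuous, and decreasing on [3, infinity), so the integral test applies.
Compute the improper integral int_{3}^infinity f(x) dx:
  antiderivative F(x) = -1/(2*log(x)^2).
  F(x) -> 0 as x -> infinity.  int = 0 - F(3) = 1/(2*log(3)^2) < infinity. By the integral test, the series converges.

converges


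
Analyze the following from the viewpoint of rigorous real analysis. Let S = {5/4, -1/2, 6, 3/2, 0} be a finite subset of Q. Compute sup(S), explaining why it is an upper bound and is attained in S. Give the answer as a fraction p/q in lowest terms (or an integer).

S is finite, so sup(S) = max(S).
Sorted decreasing:
6, 3/2, 5/4, 0, -1/2
The extremum is 6.
For every x in S, x <= 6. And 6 is in S, so it is attained.
Therefore sup(S) = 6.

6


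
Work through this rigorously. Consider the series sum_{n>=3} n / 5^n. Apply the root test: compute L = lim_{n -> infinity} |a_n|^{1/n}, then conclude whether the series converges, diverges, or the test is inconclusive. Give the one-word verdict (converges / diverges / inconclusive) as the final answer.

Let a_n denote the general term. Form |a_n|^(1/n) and simplify:
|a_n|^(1/n) = n^(1/n)/5
Take the limit as n -> infinity: L = 1/5.
Since L = 1/5 < 1, the root test implies convergence.

converges


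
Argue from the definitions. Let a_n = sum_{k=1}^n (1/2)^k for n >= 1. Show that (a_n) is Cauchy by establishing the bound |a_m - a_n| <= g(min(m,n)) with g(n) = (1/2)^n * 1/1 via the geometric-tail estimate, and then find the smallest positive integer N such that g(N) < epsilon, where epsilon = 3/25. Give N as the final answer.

For m > n >= 1: |a_m - a_n| = sum_{k=n+1}^m (1/2)^k < sum_{k=n+1}^infinity (1/2)^k = (1/2)^(n+1) / (1 - 1/2) = (1/2)^n * (1/2) * (2/1) = (1/2)^n * 1/1.
So g(n) = (1/2)^n / 1. Since g(n) -> 0, (a_n) is Cauchy.
Now solve g(N) < 3/25: (1/2)^N / 1 < 3/25 <=> 2^N > 1 / (1 * 3/25) = 25/3.
Check powers of 2: 2^3 = 8 <= 25/3, 2^4 = 16 > 25/3.
So the smallest such N is 4. Check: g(4) = 1/(1 * 16) = 1/16 < 3/25.

4
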